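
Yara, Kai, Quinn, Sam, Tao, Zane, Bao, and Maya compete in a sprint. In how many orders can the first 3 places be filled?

There are 8 choices for 1st place, 7 for 2nd, and 6 for 3rd.
That gives 8 × 7 × 6 = 336.

336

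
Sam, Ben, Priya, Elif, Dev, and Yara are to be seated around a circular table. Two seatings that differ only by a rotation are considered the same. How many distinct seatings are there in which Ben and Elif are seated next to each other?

Treat {Ben, Elif} as one unit (2 internal orders) and seat the resulting 5 units around the table: (4)! circular arrangements.
So 2 × (4)! = 2 × 24 = 48.

48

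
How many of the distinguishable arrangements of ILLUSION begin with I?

2520

Fix I in the first position and arrange the remaining 7 letters.
Those 7 letters have L appearing twice, giving (7)!/(2!) = 2520.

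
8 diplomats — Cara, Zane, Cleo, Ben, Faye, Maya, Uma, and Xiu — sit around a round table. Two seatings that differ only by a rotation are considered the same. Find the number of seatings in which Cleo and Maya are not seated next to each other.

Without the restriction there are (7)! = 5040 seatings.
Those with Cleo next to Maya: fuse the pair into one unit and seat 7 units around a circle — 2·(6)! = 1440.
Subtracting, 5040 − 1440 = 3600.

3600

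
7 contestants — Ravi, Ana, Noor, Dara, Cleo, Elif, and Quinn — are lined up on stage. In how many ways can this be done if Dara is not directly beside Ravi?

There are 7! = 5040 arrangements in all. If Dara and Ravi are adjacent, merging them into one block gives 2·(6)! = 1440 arrangements.
Complementary counting: 5040 − 1440 = 3600.

3600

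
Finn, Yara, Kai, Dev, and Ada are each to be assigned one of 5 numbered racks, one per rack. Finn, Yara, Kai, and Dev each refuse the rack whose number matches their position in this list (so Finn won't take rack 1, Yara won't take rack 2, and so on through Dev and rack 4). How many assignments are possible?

Let Aᵢ (for 1 ≤ i ≤ 4) be the placements that put person i in their forbidden rack. Any j of these fix j positions, leaving (5−j)! ways to fill the rest, and there are C(4,j) ways to pick which j.
By inclusion–exclusion, the number of valid placements is Σ_{j=0}^{4} (−1)^j C(4,j)·(5−j)!.
Computing: 120 − 96 + 36 − 8 + 1 = 53.

53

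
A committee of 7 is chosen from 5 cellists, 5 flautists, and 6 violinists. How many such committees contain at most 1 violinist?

1380

Split by how many violinists are chosen (0 through 1).
Sum: C(6,0)·C(10,7) + C(6,1)·C(10,6) = 120 + 1260 = 1380.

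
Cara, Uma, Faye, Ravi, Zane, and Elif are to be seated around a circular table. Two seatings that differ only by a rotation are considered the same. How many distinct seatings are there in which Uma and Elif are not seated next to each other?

72

Without the restriction there are (5)! = 120 seatings.
Those with Uma next to Elif: fuse the pair into one unit and seat 5 units around a circle — 2·(4)! = 48.
Subtracting, 120 − 48 = 72.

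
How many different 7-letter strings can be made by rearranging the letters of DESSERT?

1260

The 7 letters of DESSERT have repeats: E appearing twice and S appearing twice.
The number of distinct arrangements is 7!/(2!·2!) = 5040/4 = 1260.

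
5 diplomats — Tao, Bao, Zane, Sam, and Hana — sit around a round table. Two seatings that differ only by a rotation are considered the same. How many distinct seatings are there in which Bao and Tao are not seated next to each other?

All circular seatings of 5 people number (4)! = 24.
Those with Bao next to Tao: fuse the pair into one unit and seat 4 units around a circle — 2·(3)! = 12.
Subtracting, 24 − 12 = 12.

12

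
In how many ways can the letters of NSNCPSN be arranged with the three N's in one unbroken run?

Treat the 3 copies of N as a single block. The multiset to arrange is then {NNN, C, P, S, S}, 5 items in all.
That gives (5)!/(2!) = 60 arrangements.

60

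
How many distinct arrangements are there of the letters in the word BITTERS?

BITTERS has 7 letters with T appearing twice.
The number of distinct arrangements is 7!/(2!) = 5040/2 = 2520.

2520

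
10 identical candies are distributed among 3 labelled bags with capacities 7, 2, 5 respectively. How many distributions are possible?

Without the upper bounds there are C(12,2) = 66 ways to split 10 among 3 bags.
Subtract solutions that violate a single cap (substitute x_i' = x_i − (cap_i+1)): x_1 ≥ 8 gives C(4,2) = 6; x_2 ≥ 3 gives C(9,2) = 36; x_3 ≥ 6 gives C(6,2) = 15. Together 57.
Add back pairs where two caps are both exceeded: 0 + 0 + 3 = 3.
By inclusion–exclusion the count is 66 − 57 + 3 = 12.

12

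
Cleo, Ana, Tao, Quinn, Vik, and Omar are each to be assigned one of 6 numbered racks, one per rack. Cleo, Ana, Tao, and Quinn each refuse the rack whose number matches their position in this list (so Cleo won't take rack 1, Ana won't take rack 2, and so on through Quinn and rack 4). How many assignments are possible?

Let Aᵢ (for 1 ≤ i ≤ 4) be the placements that put person i in their forbidden rack. Any j of these fix j positions, leaving (6−j)! ways to fill the rest, and there are C(4,j) ways to pick which j.
By inclusion–exclusion, the number of valid placements is Σ_{j=0}^{4} (−1)^j C(4,j)·(6−j)!.
Computing: 720 − 480 + 144 − 24 + 2 = 362.

362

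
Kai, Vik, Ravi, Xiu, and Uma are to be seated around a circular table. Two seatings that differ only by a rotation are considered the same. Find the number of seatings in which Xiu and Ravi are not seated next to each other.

12

Without the restriction there are (4)! = 24 seatings.
Those with Xiu next to Ravi: fuse the pair into one unit and seat 4 units around a circle — 2·(3)! = 12.
Subtracting, 24 − 12 = 12.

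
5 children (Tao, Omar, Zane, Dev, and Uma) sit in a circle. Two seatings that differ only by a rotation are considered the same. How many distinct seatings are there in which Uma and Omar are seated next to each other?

Treat {Uma, Omar} as one unit (2 internal orders) and seat the resulting 4 units around the table: (3)! circular arrangements.
So 2 × (3)! = 2 × 6 = 12.

12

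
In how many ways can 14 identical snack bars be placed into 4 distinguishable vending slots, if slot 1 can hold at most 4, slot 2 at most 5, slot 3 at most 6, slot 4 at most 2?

By stars and bars, unrestricted non-negative solutions to x_1+…+x_4 = 14 number C(14+3,3) = 680.
Subtract solutions that violate a single cap (substitute x_i' = x_i − (cap_i+1)): x_1 ≥ 5 gives C(12,3) = 220; x_2 ≥ 6 gives C(11,3) = 165; x_3 ≥ 7 gives C(10,3) = 120; x_4 ≥ 3 gives C(14,3) = 364. Together 869.
Add back pairs where two caps are both exceeded: 20 + 10 + 84 + 4 + 56 + 35 = 209.
Subtract triples: 0 + 1 + 0 + 0 = 1.
By inclusion–exclusion the count is 680 − 869 + 209 − 1 = 19.

19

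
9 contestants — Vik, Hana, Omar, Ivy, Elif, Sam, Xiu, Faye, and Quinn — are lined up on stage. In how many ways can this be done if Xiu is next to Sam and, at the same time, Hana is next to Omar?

Treat {Xiu,Sam} as one block (2 orders) and {Hana,Omar} as another (2 orders).
That leaves 7 units to arrange: 2 × 2 × 7! = 4 × 5040 = 20160.

20160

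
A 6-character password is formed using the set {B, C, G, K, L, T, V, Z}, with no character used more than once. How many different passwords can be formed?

Choose and order 6 of the 8 symbols: the first character has 8 options, the next 7, and so on down to 3.
8 × 7 × 6 × 5 × 4 × 3 = 20160.

20160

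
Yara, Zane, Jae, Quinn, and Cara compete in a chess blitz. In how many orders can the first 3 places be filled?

There are 5 choices for 1st place, 4 for 2nd, and 3 for 3rd.
That gives 5 × 4 × 3 = 60.

60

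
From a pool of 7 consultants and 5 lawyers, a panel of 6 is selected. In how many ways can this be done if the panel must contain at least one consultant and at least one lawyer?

917

Unrestricted: C(12,6) = 924 ways to pick any 6 of the 12.
Subtract selections that omit an entire group: no consultants → C(5,6) = 0; no lawyers → C(7,6) = 7.
Both groups omitted at once is impossible, so 924 − 7 = 917.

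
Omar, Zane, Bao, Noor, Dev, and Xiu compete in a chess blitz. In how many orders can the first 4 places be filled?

There are 6 choices for 1st place, 5 for 2nd, and so on down to 3 for position 4.
That gives 6 × 5 × 4 × 3 = 360.

360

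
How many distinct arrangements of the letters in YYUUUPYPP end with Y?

Fix Y in the last position and arrange the remaining 8 letters.
Those 8 letters have P appearing 3 times, U appearing 3 times, and Y appearing twice, giving (8)!/(3!·3!·2!) = 560.

560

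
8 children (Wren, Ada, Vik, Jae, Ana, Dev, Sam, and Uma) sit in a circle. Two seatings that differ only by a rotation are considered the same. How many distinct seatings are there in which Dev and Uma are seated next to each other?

Glue Dev and Uma into a block (2 internal orders). Seating 7 units around a circle gives (6)! arrangements.
So 2 × (6)! = 2 × 720 = 1440.

1440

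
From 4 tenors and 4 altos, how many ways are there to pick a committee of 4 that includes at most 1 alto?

17

Split by how many altos are chosen (0 through 1).
Sum: C(4,0)·C(4,4) + C(4,1)·C(4,3) = 1 + 16 = 17.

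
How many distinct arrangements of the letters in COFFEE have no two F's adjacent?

Total arrangements of COFFEE: 6!/(2!·2!) = 180.
If the two F's are adjacent, glue them into one block, leaving 5 items to arrange: (5)!/(2!) = 60 ways.
Subtracting, 180 − 60 = 120 arrangements keep the F's apart.

120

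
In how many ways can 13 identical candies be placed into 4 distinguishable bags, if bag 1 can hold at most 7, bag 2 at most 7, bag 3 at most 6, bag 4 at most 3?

162

By stars and bars, unrestricted non-negative solutions to x_1+…+x_4 = 13 number C(13+3,3) = 560.
Subtract solutions that violate a single cap (substitute x_i' = x_i − (cap_i+1)): x_1 ≥ 8 gives C(8,3) = 56; x_2 ≥ 8 gives C(8,3) = 56; x_3 ≥ 7 gives C(9,3) = 84; x_4 ≥ 4 gives C(12,3) = 220. Together 416.
Add back pairs where two caps are both exceeded: 0 + 0 + 4 + 0 + 4 + 10 = 18.
By inclusion–exclusion the count is 560 − 416 + 18 = 162.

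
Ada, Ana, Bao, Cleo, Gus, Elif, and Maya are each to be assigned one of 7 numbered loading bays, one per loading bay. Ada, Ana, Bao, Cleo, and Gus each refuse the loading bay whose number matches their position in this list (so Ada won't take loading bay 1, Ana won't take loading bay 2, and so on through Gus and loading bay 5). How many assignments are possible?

Let Aᵢ (for 1 ≤ i ≤ 5) be the placements that put person i in their forbidden loading bay. Any j of these fix j positions, leaving (7−j)! ways to fill the rest, and there are C(5,j) ways to pick which j.
By inclusion–exclusion, the number of valid placements is Σ_{j=0}^{5} (−1)^j C(5,j)·(7−j)!.
Computing: 5040 − 3600 + 1200 − 240 + 30 − 2 = 2428.

2428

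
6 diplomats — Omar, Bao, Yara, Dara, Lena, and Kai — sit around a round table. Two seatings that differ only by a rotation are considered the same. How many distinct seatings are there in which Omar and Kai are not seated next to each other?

72

Without the restriction there are (5)! = 120 seatings.
Those with Omar next to Kai: fuse the pair into one unit and seat 5 units around a circle — 2·(4)! = 48.
Subtracting, 120 − 48 = 72.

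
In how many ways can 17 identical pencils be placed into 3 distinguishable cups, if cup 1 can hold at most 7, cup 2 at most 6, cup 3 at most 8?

15

Ignoring the caps, the number of non-negative solutions to x_1+…+x_3 = 17 is C(19,2) = 171.
Subtract solutions that violate a single cap (substitute x_i' = x_i − (cap_i+1)): x_1 ≥ 8 gives C(11,2) = 55; x_2 ≥ 7 gives C(12,2) = 66; x_3 ≥ 9 gives C(10,2) = 45. Together 166.
Add back pairs where two caps are both exceeded: 6 + 1 + 3 = 10.
By inclusion–exclusion the count is 171 − 166 + 10 = 15.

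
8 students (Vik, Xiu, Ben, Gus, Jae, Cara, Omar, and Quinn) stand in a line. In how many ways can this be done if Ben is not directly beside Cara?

Of the 8! = 40320 arrangements, those with Ben and Cara adjacent number 2 × 7! = 10080 (treat the pair as a block with 2 internal orders).
Complementary counting: 40320 − 10080 = 30240.

30240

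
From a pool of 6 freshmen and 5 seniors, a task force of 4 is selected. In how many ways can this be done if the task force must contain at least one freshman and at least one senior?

Total 4-person selections from all 11: C(11,4) = 330.
Selections missing a whole group: no freshmen → C(5,4) = 5; no seniors → C(6,4) = 15.
Both groups omitted at once is impossible, so 330 − 20 = 310.

310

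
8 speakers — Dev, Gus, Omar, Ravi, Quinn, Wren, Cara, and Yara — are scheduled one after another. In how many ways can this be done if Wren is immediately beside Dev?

10080

Treat {Wren, Dev} as a single unit. There are 7 units to order, and the pair itself can be ordered 2 ways.
That gives 2 × 7! = 2 × 5040 = 10080.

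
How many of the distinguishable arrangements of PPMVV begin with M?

With the first slot taken by M, it remains to arrange the other 4 letters (PPVV).
Those 4 letters have P appearing twice and V appearing twice, giving (4)!/(2!·2!) = 6.

6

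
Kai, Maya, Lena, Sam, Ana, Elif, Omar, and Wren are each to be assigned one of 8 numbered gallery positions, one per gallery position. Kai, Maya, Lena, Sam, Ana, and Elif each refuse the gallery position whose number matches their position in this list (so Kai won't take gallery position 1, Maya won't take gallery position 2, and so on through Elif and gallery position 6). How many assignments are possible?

Let Aᵢ (for 1 ≤ i ≤ 6) be the placements that put person i in their forbidden gallery position. Any j of these fix j positions, leaving (8−j)! ways to fill the rest, and there are C(6,j) ways to pick which j.
By inclusion–exclusion, the number of valid placements is Σ_{j=0}^{6} (−1)^j C(6,j)·(8−j)!.
Computing: 40320 − 30240 + 10800 − 2400 + 360 − 36 + 2 = 18806.

18806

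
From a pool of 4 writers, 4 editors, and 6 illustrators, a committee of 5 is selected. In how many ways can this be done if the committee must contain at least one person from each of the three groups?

Total 5-person selections from all 14: C(14,5) = 2002.
Selections missing a whole group: no writers → C(10,5) = 252; no editors → C(10,5) = 252; no illustrators → C(8,5) = 56.
Add back selections omitting two groups (i.e. drawn from a single group): C(4,5) + C(4,5) + C(6,5) = 6.
By inclusion–exclusion: 2002 − 560 + 6 = 1448.

1448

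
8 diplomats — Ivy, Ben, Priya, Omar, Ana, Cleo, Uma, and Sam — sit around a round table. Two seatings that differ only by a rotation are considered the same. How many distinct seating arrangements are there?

Fix one person's seat to break rotational symmetry; the remaining 7 people can be arranged in (7)! = 5040 ways.

5040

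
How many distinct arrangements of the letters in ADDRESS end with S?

360

Fix S in the last position and arrange the remaining 6 letters.
Those 6 letters have D appearing twice, giving (6)!/(2!) = 360.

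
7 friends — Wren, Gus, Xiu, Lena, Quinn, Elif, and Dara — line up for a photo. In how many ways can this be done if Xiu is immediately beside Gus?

1440

Treat {Xiu, Gus} as a single unit. There are 6 units to order, and the pair itself can be ordered 2 ways.
That gives 2 × 6! = 2 × 720 = 1440.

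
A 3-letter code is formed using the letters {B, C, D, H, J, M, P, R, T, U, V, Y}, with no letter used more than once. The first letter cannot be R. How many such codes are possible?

1210

The first letter has 12−1 = 11 choices (anything except R).
The remaining 2 letters are filled from the other 11 symbols without repetition: 11 × 10 = 110.
Total: 11 × 110 = 1210.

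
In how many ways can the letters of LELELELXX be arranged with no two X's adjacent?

980

Total arrangements of LELELELXX: 9!/(4!·3!·2!) = 1260.
Arrangements with the X's together: treat XX as one letter, giving (8)!/(4!·3!) = 280.
Subtracting, 1260 − 280 = 980 arrangements keep the X's apart.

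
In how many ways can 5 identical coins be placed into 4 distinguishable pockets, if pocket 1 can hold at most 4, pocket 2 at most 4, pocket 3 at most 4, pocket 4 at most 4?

52

Ignoring the caps, the number of non-negative solutions to x_1+…+x_4 = 5 is C(8,3) = 56.
Subtract solutions that violate a single cap (substitute x_i' = x_i − (cap_i+1)): x_1 ≥ 5 gives C(3,3) = 1; x_2 ≥ 5 gives C(3,3) = 1; x_3 ≥ 5 gives C(3,3) = 1; x_4 ≥ 5 gives C(3,3) = 1. Together 4.
No two caps can be exceeded simultaneously, so the pair terms are all 0.
By inclusion–exclusion the count is 56 − 4 + 0 = 52.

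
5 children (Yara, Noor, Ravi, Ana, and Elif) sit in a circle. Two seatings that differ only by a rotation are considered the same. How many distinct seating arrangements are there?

Fix one person's seat to break rotational symmetry; the remaining 4 people can be arranged in (4)! = 24 ways.

24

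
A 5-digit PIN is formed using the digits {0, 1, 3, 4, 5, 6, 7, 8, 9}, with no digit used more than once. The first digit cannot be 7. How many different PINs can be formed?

13440

The first digit has 9−1 = 8 choices (anything except 7).
The remaining 4 digits are filled from the other 8 symbols without repetition: 8 × 7 × 6 × 5 = 1680.
Total: 8 × 1680 = 13440.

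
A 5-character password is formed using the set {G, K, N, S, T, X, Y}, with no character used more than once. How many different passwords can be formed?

2520

This is a permutation of 5 out of 7: P(7,5) = 7!/2!.
That product is 7 × 6 × 5 × 4 × 3 = 2520.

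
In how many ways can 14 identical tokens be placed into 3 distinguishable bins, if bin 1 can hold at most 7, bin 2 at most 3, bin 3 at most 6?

6

By stars and bars, unrestricted non-negative solutions to x_1+…+x_3 = 14 number C(14+2,2) = 120.
Subtract solutions that violate a single cap (substitute x_i' = x_i − (cap_i+1)): x_1 ≥ 8 gives C(8,2) = 28; x_2 ≥ 4 gives C(12,2) = 66; x_3 ≥ 7 gives C(9,2) = 36. Together 130.
Add back pairs where two caps are both exceeded: 6 + 0 + 10 = 16.
By inclusion–exclusion the count is 120 − 130 + 16 = 6.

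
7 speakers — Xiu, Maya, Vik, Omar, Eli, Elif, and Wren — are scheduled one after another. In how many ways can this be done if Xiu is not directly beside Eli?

3600

There are 7! = 5040 arrangements in all. If Xiu and Eli are adjacent, merging them into one block gives 2·(6)! = 1440 arrangements.
So 5040 − 1440 = 3600 arrangements keep them apart.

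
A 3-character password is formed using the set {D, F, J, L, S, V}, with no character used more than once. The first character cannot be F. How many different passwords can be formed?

The first character has 6−1 = 5 choices (anything except F).
The remaining 2 characters are filled from the other 5 symbols without repetition: 5 × 4 = 20.
Total: 5 × 20 = 100.

100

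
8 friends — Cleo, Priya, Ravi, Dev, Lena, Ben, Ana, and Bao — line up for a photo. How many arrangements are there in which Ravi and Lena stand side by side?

Glue Ravi and Lena into one block (2 internal orders), leaving 7 units to arrange in a row.
That gives 2 × 7! = 2 × 5040 = 10080.

10080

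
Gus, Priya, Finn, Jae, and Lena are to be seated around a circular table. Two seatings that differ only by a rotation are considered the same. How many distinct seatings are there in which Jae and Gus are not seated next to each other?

12

Without the restriction there are (4)! = 24 seatings.
Those with Jae next to Gus: fuse the pair into one unit and seat 4 units around a circle — 2·(3)! = 12.
Subtracting, 24 − 12 = 12.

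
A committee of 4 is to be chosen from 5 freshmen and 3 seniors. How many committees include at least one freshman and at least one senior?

Total 4-person selections from all 8: C(8,4) = 70.
Selections missing a whole group: no freshmen → C(3,4) = 0; no seniors → C(5,4) = 5.
Both groups omitted at once is impossible, so 70 − 5 = 65.

65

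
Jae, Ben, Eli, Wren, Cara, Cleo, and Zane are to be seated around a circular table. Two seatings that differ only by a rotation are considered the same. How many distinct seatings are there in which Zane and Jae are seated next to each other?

240

Glue Zane and Jae into a block (2 internal orders). Seating 6 units around a circle gives (5)! arrangements.
So 2 × (5)! = 2 × 120 = 240.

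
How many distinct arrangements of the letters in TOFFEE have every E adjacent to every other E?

60

Treat the 2 copies of E as a single block. The multiset to arrange is then {EE, F, F, O, T}, 5 items in all.
That gives (5)!/(2!) = 60 arrangements.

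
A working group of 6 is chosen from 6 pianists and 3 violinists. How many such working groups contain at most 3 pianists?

Split by how many pianists are chosen (0 through 3).
Sum: C(6,0)·C(3,6) + C(6,1)·C(3,5) + C(6,2)·C(3,4) + C(6,3)·C(3,3) = 0 + 0 + 0 + 20 = 20.

20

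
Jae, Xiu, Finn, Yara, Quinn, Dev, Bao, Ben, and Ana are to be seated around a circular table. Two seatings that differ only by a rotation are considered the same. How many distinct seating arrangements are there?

Seat Jae anywhere (absorbing the rotational symmetry), then permute the other 8: (8)! = 40320.

40320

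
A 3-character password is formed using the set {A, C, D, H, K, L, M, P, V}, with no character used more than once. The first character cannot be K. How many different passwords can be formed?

The first character has 9−1 = 8 choices (anything except K).
The remaining 2 characters are filled from the other 8 symbols without repetition: 8 × 7 = 56.
Total: 8 × 56 = 448.

448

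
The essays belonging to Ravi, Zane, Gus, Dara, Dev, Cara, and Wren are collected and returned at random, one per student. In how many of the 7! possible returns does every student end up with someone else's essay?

This is the derangement count D_7: permutations of 7 items with no fixed point.
By inclusion–exclusion this is Σ_{j=0}^{7} (−1)^j C(7,j)·(7−j)!.
Computing: 5040 − 5040 + 2520 − 840 + 210 − 42 + 7 − 1 = 1854.

1854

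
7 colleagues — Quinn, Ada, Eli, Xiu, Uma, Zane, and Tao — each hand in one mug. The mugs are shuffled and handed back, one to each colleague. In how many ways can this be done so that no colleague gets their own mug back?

Let Aᵢ be the assignments in which colleague i gets their own mug. We want the size of the complement of A₁∪…∪A_7.
By inclusion–exclusion this is Σ_{j=0}^{7} (−1)^j C(7,j)·(7−j)!.
Computing: 5040 − 5040 + 2520 − 840 + 210 − 42 + 7 − 1 = 1854.

1854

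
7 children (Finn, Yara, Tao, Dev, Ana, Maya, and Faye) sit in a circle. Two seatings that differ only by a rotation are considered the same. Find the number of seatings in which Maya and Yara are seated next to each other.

Glue Maya and Yara into a block (2 internal orders). Seating 6 units around a circle gives (5)! arrangements.
So 2 × (5)! = 2 × 120 = 240.

240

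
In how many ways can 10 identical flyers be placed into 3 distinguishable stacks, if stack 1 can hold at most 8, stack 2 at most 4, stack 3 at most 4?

Without the upper bounds there are C(12,2) = 66 ways to split 10 among 3 stacks.
Subtract solutions that violate a single cap (substitute x_i' = x_i − (cap_i+1)): x_1 ≥ 9 gives C(3,2) = 3; x_2 ≥ 5 gives C(7,2) = 21; x_3 ≥ 5 gives C(7,2) = 21. Together 45.
Add back pairs where two caps are both exceeded: 0 + 0 + 1 = 1.
By inclusion–exclusion the count is 66 − 45 + 1 = 22.

22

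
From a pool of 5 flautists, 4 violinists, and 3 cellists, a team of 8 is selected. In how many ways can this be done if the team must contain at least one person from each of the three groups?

485

Total 8-person selections from all 12: C(12,8) = 495.
Selections missing a whole group: no flautists → C(7,8) = 0; no violinists → C(8,8) = 1; no cellists → C(9,8) = 9.
Add back selections omitting two groups (i.e. drawn from a single group): C(5,8) + C(4,8) + C(3,8) = 0.
By inclusion–exclusion: 495 − 10 + 0 = 485.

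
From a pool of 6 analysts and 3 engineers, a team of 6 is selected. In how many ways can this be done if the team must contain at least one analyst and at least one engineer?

83

Total 6-person selections from all 9: C(9,6) = 84.
Selections missing a whole group: no analysts → C(3,6) = 0; no engineers → C(6,6) = 1.
Both groups omitted at once is impossible, so 84 − 1 = 83.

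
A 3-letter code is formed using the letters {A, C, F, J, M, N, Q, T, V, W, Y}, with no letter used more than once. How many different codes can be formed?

This is a permutation of 3 out of 11: P(11,3) = 11!/8!.
That product is 11 × 10 × 9 = 990.

990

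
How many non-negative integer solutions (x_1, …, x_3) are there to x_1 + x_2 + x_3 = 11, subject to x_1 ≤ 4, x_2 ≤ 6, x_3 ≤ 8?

29

By stars and bars, unrestricted non-negative solutions to x_1+…+x_3 = 11 number C(11+2,2) = 78.
Subtract solutions that violate a single cap (substitute x_i' = x_i − (cap_i+1)): x_1 ≥ 5 gives C(8,2) = 28; x_2 ≥ 7 gives C(6,2) = 15; x_3 ≥ 9 gives C(4,2) = 6. Together 49.
No two caps can be exceeded simultaneously, so the pair terms are all 0.
By inclusion–exclusion the count is 78 − 49 + 0 = 29.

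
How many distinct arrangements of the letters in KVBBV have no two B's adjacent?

Total arrangements of KVBBV: 5!/(2!·2!) = 30.
If the two B's are adjacent, glue them into one block, leaving 4 items to arrange: (4)!/(2!) = 12 ways.
Hence 30 − 12 = 18.

18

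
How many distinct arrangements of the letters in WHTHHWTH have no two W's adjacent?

There are 8!/(4!·2!·2!) = 420 arrangements of WHTHHWTH in total.
Arrangements with the W's together: treat WW as one letter, giving (7)!/(4!·2!) = 105.
Subtracting, 420 − 105 = 315 arrangements keep the W's apart.

315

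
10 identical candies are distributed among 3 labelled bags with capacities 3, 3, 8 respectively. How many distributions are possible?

Ignoring the caps, the number of non-negative solutions to x_1+…+x_3 = 10 is C(12,2) = 66.
Subtract solutions that violate a single cap (substitute x_i' = x_i − (cap_i+1)): x_1 ≥ 4 gives C(8,2) = 28; x_2 ≥ 4 gives C(8,2) = 28; x_3 ≥ 9 gives C(3,2) = 3. Together 59.
Add back pairs where two caps are both exceeded: 6 + 0 + 0 = 6.
By inclusion–exclusion the count is 66 − 59 + 6 = 13.

13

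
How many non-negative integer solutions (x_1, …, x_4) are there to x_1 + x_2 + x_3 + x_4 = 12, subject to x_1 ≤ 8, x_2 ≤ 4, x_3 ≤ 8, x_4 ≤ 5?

By stars and bars, unrestricted non-negative solutions to x_1+…+x_4 = 12 number C(12+3,3) = 455.
Subtract solutions that violate a single cap (substitute x_i' = x_i − (cap_i+1)): x_1 ≥ 9 gives C(6,3) = 20; x_2 ≥ 5 gives C(10,3) = 120; x_3 ≥ 9 gives C(6,3) = 20; x_4 ≥ 6 gives C(9,3) = 84. Together 244.
Add back pairs where two caps are both exceeded: 0 + 0 + 0 + 0 + 4 + 0 = 4.
By inclusion–exclusion the count is 455 − 244 + 4 = 215.

215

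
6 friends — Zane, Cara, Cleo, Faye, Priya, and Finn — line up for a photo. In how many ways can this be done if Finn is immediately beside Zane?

Treat {Finn, Zane} as a single unit. There are 5 units to order, and the pair itself can be ordered 2 ways.
That gives 2 × 5! = 2 × 120 = 240.

240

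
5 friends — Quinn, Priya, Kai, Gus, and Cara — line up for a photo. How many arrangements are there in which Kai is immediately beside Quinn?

48

Glue Kai and Quinn into one block (2 internal orders), leaving 4 units to arrange in a row.
So the count is 2·(4)! = 48.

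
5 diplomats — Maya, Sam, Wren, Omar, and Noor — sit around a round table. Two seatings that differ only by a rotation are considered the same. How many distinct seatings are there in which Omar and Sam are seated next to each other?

Treat {Omar, Sam} as one unit (2 internal orders) and seat the resulting 4 units around the table: (3)! circular arrangements.
So 2 × (3)! = 2 × 6 = 12.

12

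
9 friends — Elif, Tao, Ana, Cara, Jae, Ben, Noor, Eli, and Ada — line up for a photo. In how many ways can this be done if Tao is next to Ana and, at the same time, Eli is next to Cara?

20160

Treat {Tao,Ana} as one block (2 orders) and {Eli,Cara} as another (2 orders).
That leaves 7 units to arrange: 2 × 2 × 7! = 4 × 5040 = 20160.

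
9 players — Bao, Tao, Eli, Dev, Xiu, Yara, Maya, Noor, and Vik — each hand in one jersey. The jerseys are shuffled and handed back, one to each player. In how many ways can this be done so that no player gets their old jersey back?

This is the derangement count D_9: permutations of 9 items with no fixed point.
By inclusion–exclusion this is Σ_{j=0}^{9} (−1)^j C(9,j)·(9−j)!.
Computing: 362880 − 362880 + 181440 − 60480 + 15120 − 3024 + 504 − 72 + 9 − 1 = 133496.

133496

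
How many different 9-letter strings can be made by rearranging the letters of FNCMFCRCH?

30240

FNCMFCRCH has 9 letters with C appearing 3 times and F appearing twice.
So there are 9! / (3!·2!) = 30240 distinguishable arrangements.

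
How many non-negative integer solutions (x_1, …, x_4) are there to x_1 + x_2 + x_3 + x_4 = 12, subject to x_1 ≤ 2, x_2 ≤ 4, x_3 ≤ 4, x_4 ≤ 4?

10

Ignoring the caps, the number of non-negative solutions to x_1+…+x_4 = 12 is C(15,3) = 455.
Subtract solutions that violate a single cap (substitute x_i' = x_i − (cap_i+1)): x_1 ≥ 3 gives C(12,3) = 220; x_2 ≥ 5 gives C(10,3) = 120; x_3 ≥ 5 gives C(10,3) = 120; x_4 ≥ 5 gives C(10,3) = 120. Together 580.
Add back pairs where two caps are both exceeded: 35 + 35 + 35 + 10 + 10 + 10 = 135.
By inclusion–exclusion the count is 455 − 580 + 135 = 10.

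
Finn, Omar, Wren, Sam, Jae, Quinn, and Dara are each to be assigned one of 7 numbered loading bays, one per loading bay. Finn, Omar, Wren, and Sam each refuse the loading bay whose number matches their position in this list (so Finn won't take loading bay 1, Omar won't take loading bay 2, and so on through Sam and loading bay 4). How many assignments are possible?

2790

Let Aᵢ (for 1 ≤ i ≤ 4) be the placements that put person i in their forbidden loading bay. Any j of these fix j positions, leaving (7−j)! ways to fill the rest, and there are C(4,j) ways to pick which j.
By inclusion–exclusion, the number of valid placements is Σ_{j=0}^{4} (−1)^j C(4,j)·(7−j)!.
Computing: 5040 − 2880 + 720 − 96 + 6 = 2790.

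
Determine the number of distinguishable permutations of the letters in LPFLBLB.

420

LPFLBLB has 7 letters with B appearing twice and L appearing 3 times.
Dividing 7! = 5040 by 3!·2! = 12 for the repeated letters gives 420.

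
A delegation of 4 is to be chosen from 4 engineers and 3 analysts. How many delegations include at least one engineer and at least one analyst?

Unrestricted: C(7,4) = 35 ways to pick any 4 of the 7.
Selections missing a whole group: no engineers → C(3,4) = 0; no analysts → C(4,4) = 1.
Both groups omitted at once is impossible, so 35 − 1 = 34.

34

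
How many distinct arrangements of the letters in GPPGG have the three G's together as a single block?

Treat the 3 copies of G as a single block. The multiset to arrange is then {GGG, P, P}, 3 items in all.
That gives (3)!/(2!) = 3 arrangements.

3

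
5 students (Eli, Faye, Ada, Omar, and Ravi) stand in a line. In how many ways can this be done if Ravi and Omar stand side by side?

Glue Ravi and Omar into one block (2 internal orders), leaving 4 units to arrange in a row.
That gives 2 × 4! = 2 × 24 = 48.

48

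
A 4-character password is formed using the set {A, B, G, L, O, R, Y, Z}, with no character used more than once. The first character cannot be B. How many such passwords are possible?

The first character has 8−1 = 7 choices (anything except B).
The remaining 3 characters are filled from the other 7 symbols without repetition: 7 × 6 × 5 = 210.
Total: 7 × 210 = 1470.

1470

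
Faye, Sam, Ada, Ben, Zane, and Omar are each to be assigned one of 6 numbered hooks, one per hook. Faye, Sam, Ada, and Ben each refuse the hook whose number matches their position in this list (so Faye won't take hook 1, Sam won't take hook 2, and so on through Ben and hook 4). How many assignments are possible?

362

Let Aᵢ (for 1 ≤ i ≤ 4) be the placements that put person i in their forbidden hook. Any j of these fix j positions, leaving (6−j)! ways to fill the rest, and there are C(4,j) ways to pick which j.
By inclusion–exclusion, the number of valid placements is Σ_{j=0}^{4} (−1)^j C(4,j)·(6−j)!.
Computing: 720 − 480 + 144 − 24 + 2 = 362.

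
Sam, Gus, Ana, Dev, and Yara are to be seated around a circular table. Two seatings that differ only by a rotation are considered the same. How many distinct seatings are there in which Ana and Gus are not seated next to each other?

Without the restriction there are (4)! = 24 seatings.
Those with Ana next to Gus: fuse the pair into one unit and seat 4 units around a circle — 2·(3)! = 12.
Subtracting, 24 − 12 = 12.

12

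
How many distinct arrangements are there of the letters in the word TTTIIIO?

Letter multiplicities in TTTIIIO: I×3, O×1, T×3.
The number of distinct arrangements is 7!/(3!·3!) = 5040/36 = 140.

140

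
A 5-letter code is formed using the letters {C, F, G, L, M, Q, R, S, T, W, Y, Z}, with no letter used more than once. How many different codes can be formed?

95040

This is a permutation of 5 out of 12: P(12,5) = 12!/7!.
That product is 12 × 11 × 10 × 9 × 8 = 95040.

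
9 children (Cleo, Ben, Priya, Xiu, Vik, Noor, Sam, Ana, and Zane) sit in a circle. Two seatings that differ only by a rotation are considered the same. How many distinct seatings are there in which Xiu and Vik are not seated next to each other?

30240

Without the restriction there are (8)! = 40320 seatings.
Those with Xiu next to Vik: fuse the pair into one unit and seat 8 units around a circle — 2·(7)! = 10080.
Subtracting, 40320 − 10080 = 30240.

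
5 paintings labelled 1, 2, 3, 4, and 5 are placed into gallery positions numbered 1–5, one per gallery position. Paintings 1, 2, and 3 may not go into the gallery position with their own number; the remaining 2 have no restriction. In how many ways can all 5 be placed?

Let Aᵢ (for i ∈ {1, 2, 3}) be the placements that put painting i in its forbidden gallery position. Any j of these fix j positions, leaving (5−j)! ways to fill the rest, and there are C(3,j) ways to pick which j.
By inclusion–exclusion, the number of valid placements is Σ_{j=0}^{3} (−1)^j C(3,j)·(5−j)!.
Computing: 120 − 72 + 18 − 2 = 64.

64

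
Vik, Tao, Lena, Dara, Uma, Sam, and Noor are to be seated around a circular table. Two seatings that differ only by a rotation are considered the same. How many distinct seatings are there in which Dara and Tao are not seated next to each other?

All circular seatings of 7 people number (6)! = 720.
Seatings with Dara beside Tao: treat them as a block with 2 internal orders, giving 2 × (5)! = 240.
Subtracting, 720 − 240 = 480.

480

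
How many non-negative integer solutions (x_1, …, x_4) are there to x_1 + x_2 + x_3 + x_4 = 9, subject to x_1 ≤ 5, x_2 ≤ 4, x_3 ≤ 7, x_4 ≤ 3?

106

Without the upper bounds there are C(12,3) = 220 ways to split 9 among 4 variables.
Subtract solutions that violate a single cap (substitute x_i' = x_i − (cap_i+1)): x_1 ≥ 6 gives C(6,3) = 20; x_2 ≥ 5 gives C(7,3) = 35; x_3 ≥ 8 gives C(4,3) = 4; x_4 ≥ 4 gives C(8,3) = 56. Together 115.
Add back pairs where two caps are both exceeded: 0 + 0 + 0 + 0 + 1 + 0 = 1.
By inclusion–exclusion the count is 220 − 115 + 1 = 106.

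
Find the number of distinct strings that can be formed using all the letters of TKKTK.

10

Letter multiplicities in TKKTK: K×3, T×2.
So there are 5! / (3!·2!) = 10 distinguishable arrangements.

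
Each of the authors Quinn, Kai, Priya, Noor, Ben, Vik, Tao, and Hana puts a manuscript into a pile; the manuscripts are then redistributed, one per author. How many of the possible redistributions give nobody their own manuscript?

This is the derangement count D_8: permutations of 8 items with no fixed point.
By inclusion–exclusion this is Σ_{j=0}^{8} (−1)^j C(8,j)·(8−j)!.
Computing: 40320 − 40320 + 20160 − 6720 + 1680 − 336 + 56 − 8 + 1 = 14833.

14833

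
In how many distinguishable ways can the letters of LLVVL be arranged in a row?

10

The 5 letters of LLVVL have repeats: L appearing 3 times and V appearing twice.
The number of distinct arrangements is 5!/(3!·2!) = 120/12 = 10.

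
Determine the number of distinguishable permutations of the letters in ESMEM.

The 5 letters of ESMEM have repeats: E appearing twice and M appearing twice.
So there are 5! / (2!·2!) = 30 distinguishable arrangements.

30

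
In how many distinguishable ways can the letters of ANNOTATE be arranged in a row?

The 8 letters of ANNOTATE have repeats: A appearing twice, N appearing twice, and T appearing twice.
Dividing 8! = 40320 by 2!·2!·2! = 8 for the repeated letters gives 5040.

5040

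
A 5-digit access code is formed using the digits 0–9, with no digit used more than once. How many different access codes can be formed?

30240

This is a permutation of 5 out of 10: P(10,5) = 10!/5!.
10 × 9 × 8 × 7 × 6 = 30240.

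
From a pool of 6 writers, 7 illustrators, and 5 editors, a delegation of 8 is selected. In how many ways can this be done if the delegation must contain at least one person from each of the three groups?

Total 8-person selections from all 18: C(18,8) = 43758.
Subtract selections that omit an entire group: no writers → C(12,8) = 495; no illustrators → C(11,8) = 165; no editors → C(13,8) = 1287.
Add back selections omitting two groups (i.e. drawn from a single group): C(6,8) + C(7,8) + C(5,8) = 0.
By inclusion–exclusion: 43758 − 1947 + 0 = 41811.

41811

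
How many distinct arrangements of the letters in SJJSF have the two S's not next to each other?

18

There are 5!/(2!·2!) = 30 arrangements of SJJSF in total.
If the two S's are adjacent, glue them into one block, leaving 4 items to arrange: (4)!/(2!) = 12 ways.
Hence 30 − 12 = 18.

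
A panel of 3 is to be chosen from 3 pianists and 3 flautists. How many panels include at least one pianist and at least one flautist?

18

With no constraint there are C(6,3) = 20 possible selections.
Subtract selections that omit an entire group: no pianists → C(3,3) = 1; no flautists → C(3,3) = 1.
Both groups omitted at once is impossible, so 20 − 2 = 18.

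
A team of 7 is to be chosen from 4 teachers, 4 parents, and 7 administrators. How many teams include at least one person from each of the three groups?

5768

Total 7-person selections from all 15: C(15,7) = 6435.
Subtract selections that omit an entire group: no teachers → C(11,7) = 330; no parents → C(11,7) = 330; no administrators → C(8,7) = 8.
Add back selections omitting two groups (i.e. drawn from a single group): C(4,7) + C(4,7) + C(7,7) = 1.
By inclusion–exclusion: 6435 − 668 + 1 = 5768.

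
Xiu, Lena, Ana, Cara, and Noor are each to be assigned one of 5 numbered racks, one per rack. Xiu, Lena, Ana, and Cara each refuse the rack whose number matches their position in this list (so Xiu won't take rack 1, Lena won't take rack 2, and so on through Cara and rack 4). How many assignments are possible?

Let Aᵢ (for 1 ≤ i ≤ 4) be the placements that put person i in their forbidden rack. Any j of these fix j positions, leaving (5−j)! ways to fill the rest, and there are C(4,j) ways to pick which j.
By inclusion–exclusion, the number of valid placements is Σ_{j=0}^{4} (−1)^j C(4,j)·(5−j)!.
Computing: 120 − 96 + 36 − 8 + 1 = 53.

53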